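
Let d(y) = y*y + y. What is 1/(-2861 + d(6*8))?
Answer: -1/509 ≈ -0.0019646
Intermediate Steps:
d(y) = y + y**2 (d(y) = y**2 + y = y + y**2)
1/(-2861 + d(6*8)) = 1/(-2861 + (6*8)*(1 + 6*8)) = 1/(-2861 + 48*(1 + 48)) = 1/(-2861 + 48*49) = 1/(-2861 + 2352) = 1/(-509) = -1/509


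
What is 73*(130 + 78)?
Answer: 15184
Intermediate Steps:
73*(130 + 78) = 73*208 = 15184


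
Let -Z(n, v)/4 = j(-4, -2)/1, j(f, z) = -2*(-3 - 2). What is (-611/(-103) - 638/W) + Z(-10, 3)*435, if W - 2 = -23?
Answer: -37557655/2163 ≈ -17364.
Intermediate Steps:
W = -21 (W = 2 - 23 = -21)
j(f, z) = 10 (j(f, z) = -2*(-5) = 10)
Z(n, v) = -40 (Z(n, v) = -40/1 = -40)
(-611/(-103) - 638/W) + Z(-10, 3)*435 = (-611/(-103) - 638/(-21)) - 40*435 = (-611*(-1/103) - 638*(-1/21)) - 17400 = (611/103 + 638/21) - 17400 = 78545/2163 - 17400 = -37557655/2163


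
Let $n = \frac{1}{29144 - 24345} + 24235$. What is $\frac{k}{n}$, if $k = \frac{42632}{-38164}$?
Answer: $- \frac{25573871}{554827115703} \approx -4.6093 \cdot 10^{-5}$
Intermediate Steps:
$k = - \frac{10658}{9541}$ ($k = 42632 \left(- \frac{1}{38164}\right) = - \frac{10658}{9541} \approx -1.1171$)
$n = \frac{116303766}{4799}$ ($n = \frac{1}{4799} + 24235 = \frac{116303766}{4799} \approx 24235.0$)
$\frac{k}{n} = - \frac{10658}{9541 \cdot \frac{116303766}{4799}} = \left(- \frac{10658}{9541}\right) \frac{4799}{116303766} = - \frac{25573871}{554827115703}$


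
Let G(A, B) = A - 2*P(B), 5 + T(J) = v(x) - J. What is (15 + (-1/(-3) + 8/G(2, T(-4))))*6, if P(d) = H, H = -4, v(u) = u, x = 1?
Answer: 484/5 ≈ 96.800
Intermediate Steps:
P(d) = -4
T(J) = -4 - J (T(J) = -5 + (1 - J) = -4 - J)
G(A, B) = 8 + A (G(A, B) = A - 2*(-4) = A + 8 = 8 + A)
(15 + (-1/(-3) + 8/G(2, T(-4))))*6 = (15 + (-1/(-3) + 8/(8 + 2)))*6 = (15 + (-1*(-⅓) + 8/10))*6 = (15 + (⅓ + 8*(⅒)))*6 = (15 + (⅓ + ⅘))*6 = (15 + 17/15)*6 = (242/15)*6 = 484/5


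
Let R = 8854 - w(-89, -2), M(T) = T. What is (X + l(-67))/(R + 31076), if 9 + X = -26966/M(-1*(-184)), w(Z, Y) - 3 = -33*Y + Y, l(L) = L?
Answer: -20475/3667396 ≈ -0.0055830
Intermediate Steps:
w(Z, Y) = 3 - 32*Y (w(Z, Y) = 3 + (-33*Y + Y) = 3 - 32*Y)
X = -14311/92 (X = -9 - 26966/((-1*(-184))) = -9 - 26966/184 = -9 - 26966*1/184 = -9 - 13483/92 = -14311/92 ≈ -155.55)
R = 8787 (R = 8854 - (3 - 32*(-2)) = 8854 - (3 + 64) = 8854 - 1*67 = 8854 - 67 = 8787)
(X + l(-67))/(R + 31076) = (-14311/92 - 67)/(8787 + 31076) = -20475/92/39863 = -20475/92*1/39863 = -20475/3667396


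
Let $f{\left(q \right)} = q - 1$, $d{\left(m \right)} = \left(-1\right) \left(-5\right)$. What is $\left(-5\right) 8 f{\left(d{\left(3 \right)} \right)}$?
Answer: $-160$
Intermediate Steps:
$d{\left(m \right)} = 5$
$f{\left(q \right)} = -1 + q$ ($f{\left(q \right)} = q - 1 = -1 + q$)
$\left(-5\right) 8 f{\left(d{\left(3 \right)} \right)} = \left(-5\right) 8 \left(-1 + 5\right) = \left(-40\right) 4 = -160$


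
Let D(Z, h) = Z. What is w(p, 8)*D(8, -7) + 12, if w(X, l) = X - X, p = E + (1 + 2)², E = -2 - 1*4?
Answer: 12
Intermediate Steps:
E = -6 (E = -2 - 4 = -6)
p = 3 (p = -6 + (1 + 2)² = -6 + 3² = -6 + 9 = 3)
w(X, l) = 0
w(p, 8)*D(8, -7) + 12 = 0*8 + 12 = 0 + 12 = 12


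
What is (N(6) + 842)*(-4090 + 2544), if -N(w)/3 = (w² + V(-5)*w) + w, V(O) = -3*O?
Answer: -689516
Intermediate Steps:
N(w) = -48*w - 3*w² (N(w) = -3*((w² + (-3*(-5))*w) + w) = -3*((w² + 15*w) + w) = -3*(w² + 16*w) = -48*w - 3*w²)
(N(6) + 842)*(-4090 + 2544) = (-3*6*(16 + 6) + 842)*(-4090 + 2544) = (-3*6*22 + 842)*(-1546) = (-396 + 842)*(-1546) = 446*(-1546) = -689516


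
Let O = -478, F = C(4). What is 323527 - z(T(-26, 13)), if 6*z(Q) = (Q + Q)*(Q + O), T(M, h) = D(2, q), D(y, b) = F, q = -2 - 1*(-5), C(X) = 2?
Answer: 971533/3 ≈ 3.2384e+5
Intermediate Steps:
F = 2
q = 3 (q = -2 + 5 = 3)
D(y, b) = 2
T(M, h) = 2
z(Q) = Q*(-478 + Q)/3 (z(Q) = ((Q + Q)*(Q - 478))/6 = ((2*Q)*(-478 + Q))/6 = (2*Q*(-478 + Q))/6 = Q*(-478 + Q)/3)
323527 - z(T(-26, 13)) = 323527 - 2*(-478 + 2)/3 = 323527 - 2*(-476)/3 = 323527 - 1*(-952/3) = 323527 + 952/3 = 971533/3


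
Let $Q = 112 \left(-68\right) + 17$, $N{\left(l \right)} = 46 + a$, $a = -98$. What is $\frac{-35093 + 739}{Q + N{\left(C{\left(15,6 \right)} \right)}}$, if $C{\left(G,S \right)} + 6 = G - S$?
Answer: $\frac{34354}{7651} \approx 4.4901$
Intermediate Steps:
$C{\left(G,S \right)} = -6 + G - S$ ($C{\left(G,S \right)} = -6 + \left(G - S\right) = -6 + G - S$)
$N{\left(l \right)} = -52$ ($N{\left(l \right)} = 46 - 98 = -52$)
$Q = -7599$ ($Q = -7616 + 17 = -7599$)
$\frac{-35093 + 739}{Q + N{\left(C{\left(15,6 \right)} \right)}} = \frac{-35093 + 739}{-7599 - 52} = - \frac{34354}{-7651} = \left(-34354\right) \left(- \frac{1}{7651}\right) = \frac{34354}{7651}$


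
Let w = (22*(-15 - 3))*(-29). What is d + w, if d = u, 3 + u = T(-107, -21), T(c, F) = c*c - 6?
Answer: 22924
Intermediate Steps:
T(c, F) = -6 + c**2 (T(c, F) = c**2 - 6 = -6 + c**2)
u = 11440 (u = -3 + (-6 + (-107)**2) = -3 + (-6 + 11449) = -3 + 11443 = 11440)
d = 11440
w = 11484 (w = (22*(-18))*(-29) = -396*(-29) = 11484)
d + w = 11440 + 11484 = 22924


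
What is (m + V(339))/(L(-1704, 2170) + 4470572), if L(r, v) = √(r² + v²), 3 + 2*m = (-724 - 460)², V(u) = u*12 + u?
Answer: 1576622097881/9993003197334 - 1410667*√1903129/19986006394668 ≈ 0.15768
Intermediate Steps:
V(u) = 13*u (V(u) = 12*u + u = 13*u)
m = 1401853/2 (m = -3/2 + (-724 - 460)²/2 = -3/2 + (½)*(-1184)² = -3/2 + (½)*1401856 = -3/2 + 700928 = 1401853/2 ≈ 7.0093e+5)
(m + V(339))/(L(-1704, 2170) + 4470572) = (1401853/2 + 13*339)/(√((-1704)² + 2170²) + 4470572) = (1401853/2 + 4407)/(√(2903616 + 4708900) + 4470572) = 1410667/(2*(√7612516 + 4470572)) = 1410667/(2*(2*√1903129 + 4470572)) = 1410667/(2*(4470572 + 2*√1903129))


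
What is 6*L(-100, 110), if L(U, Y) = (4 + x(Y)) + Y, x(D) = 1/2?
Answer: 687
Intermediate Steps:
x(D) = ½
L(U, Y) = 9/2 + Y (L(U, Y) = (4 + ½) + Y = 9/2 + Y)
6*L(-100, 110) = 6*(9/2 + 110) = 6*(229/2) = 687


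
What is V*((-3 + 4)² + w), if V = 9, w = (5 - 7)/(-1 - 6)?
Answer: 81/7 ≈ 11.571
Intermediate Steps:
w = 2/7 (w = -2/(-7) = -2*(-⅐) = 2/7 ≈ 0.28571)
V*((-3 + 4)² + w) = 9*((-3 + 4)² + 2/7) = 9*(1² + 2/7) = 9*(1 + 2/7) = 9*(9/7) = 81/7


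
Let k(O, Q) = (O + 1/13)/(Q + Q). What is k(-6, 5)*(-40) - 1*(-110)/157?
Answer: 49786/2041 ≈ 24.393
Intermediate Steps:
k(O, Q) = (1/13 + O)/(2*Q) (k(O, Q) = (O + 1/13)/((2*Q)) = (1/13 + O)*(1/(2*Q)) = (1/13 + O)/(2*Q))
k(-6, 5)*(-40) - 1*(-110)/157 = ((1/26)*(1 + 13*(-6))/5)*(-40) - 1*(-110)/157 = ((1/26)*(1/5)*(1 - 78))*(-40) + 110*(1/157) = ((1/26)*(1/5)*(-77))*(-40) + 110/157 = -77/130*(-40) + 110/157 = 308/13 + 110/157 = 49786/2041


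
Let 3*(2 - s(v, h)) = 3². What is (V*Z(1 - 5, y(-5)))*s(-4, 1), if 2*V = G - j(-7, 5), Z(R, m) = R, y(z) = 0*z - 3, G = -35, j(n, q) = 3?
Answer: -76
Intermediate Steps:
s(v, h) = -1 (s(v, h) = 2 - ⅓*3² = 2 - ⅓*9 = 2 - 3 = -1)
y(z) = -3 (y(z) = 0 - 3 = -3)
V = -19 (V = (-35 - 1*3)/2 = (-35 - 3)/2 = (½)*(-38) = -19)
(V*Z(1 - 5, y(-5)))*s(-4, 1) = -19*(1 - 5)*(-1) = -19*(-4)*(-1) = 76*(-1) = -76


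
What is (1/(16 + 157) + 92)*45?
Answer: 716265/173 ≈ 4140.3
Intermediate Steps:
(1/(16 + 157) + 92)*45 = (1/173 + 92)*45 = (15917/173)*45 = 716265/173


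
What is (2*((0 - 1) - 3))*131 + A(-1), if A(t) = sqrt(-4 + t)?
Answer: -1048 + I*sqrt(5) ≈ -1048.0 + 2.2361*I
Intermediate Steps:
(2*((0 - 1) - 3))*131 + A(-1) = (2*((0 - 1) - 3))*131 + sqrt(-4 - 1) = (2*(-1 - 3))*131 + sqrt(-5) = (2*(-4))*131 + I*sqrt(5) = -8*131 + I*sqrt(5) = -1048 + I*sqrt(5)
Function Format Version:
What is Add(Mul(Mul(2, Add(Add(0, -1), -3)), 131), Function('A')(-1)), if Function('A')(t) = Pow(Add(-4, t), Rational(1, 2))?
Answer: Add(-1048, Mul(I, Pow(5, Rational(1, 2)))) ≈ Add(-1048.0, Mul(2.2361, I))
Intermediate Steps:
Add(Mul(Mul(2, Add(Add(0, -1), -3)), 131), Function('A')(-1)) = Add(Mul(Mul(2, Add(Add(0, -1), -3)), 131), Pow(Add(-4, -1), Rational(1, 2))) = Add(Mul(Mul(2, Add(-1, -3)), 131), Pow(-5, Rational(1, 2))) = Add(Mul(Mul(2, -4), 131), Mul(I, Pow(5, Rational(1, 2)))) = Add(Mul(-8, 131), Mul(I, Pow(5, Rational(1, 2)))) = Add(-1048, Mul(I, Pow(5, Rational(1, 2))))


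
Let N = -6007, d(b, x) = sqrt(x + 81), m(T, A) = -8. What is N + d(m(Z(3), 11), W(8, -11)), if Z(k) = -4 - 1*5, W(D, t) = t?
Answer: -6007 + sqrt(70) ≈ -5998.6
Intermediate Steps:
Z(k) = -9 (Z(k) = -4 - 5 = -9)
d(b, x) = sqrt(81 + x)
N + d(m(Z(3), 11), W(8, -11)) = -6007 + sqrt(81 - 11) = -6007 + sqrt(70)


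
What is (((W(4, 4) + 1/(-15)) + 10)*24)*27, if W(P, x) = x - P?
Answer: 32184/5 ≈ 6436.8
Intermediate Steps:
(((W(4, 4) + 1/(-15)) + 10)*24)*27 = ((((4 - 1*4) + 1/(-15)) + 10)*24)*27 = ((((4 - 4) - 1/15) + 10)*24)*27 = (((0 - 1/15) + 10)*24)*27 = ((-1/15 + 10)*24)*27 = ((149/15)*24)*27 = (1192/5)*27 = 32184/5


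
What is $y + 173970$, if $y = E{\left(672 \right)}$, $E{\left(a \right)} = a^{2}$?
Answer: $625554$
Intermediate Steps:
$y = 451584$ ($y = 672^{2} = 451584$)
$y + 173970 = 451584 + 173970 = 625554$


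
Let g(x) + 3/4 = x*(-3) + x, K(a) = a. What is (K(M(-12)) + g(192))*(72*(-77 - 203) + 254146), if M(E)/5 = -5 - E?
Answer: -163673207/2 ≈ -8.1837e+7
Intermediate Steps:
M(E) = -25 - 5*E (M(E) = 5*(-5 - E) = -25 - 5*E)
g(x) = -¾ - 2*x (g(x) = -¾ + (x*(-3) + x) = -¾ + (-3*x + x) = -¾ - 2*x)
(K(M(-12)) + g(192))*(72*(-77 - 203) + 254146) = ((-25 - 5*(-12)) + (-¾ - 2*192))*(72*(-77 - 203) + 254146) = ((-25 + 60) + (-¾ - 384))*(72*(-280) + 254146) = (35 - 1539/4)*(-20160 + 254146) = -1399/4*233986 = -163673207/2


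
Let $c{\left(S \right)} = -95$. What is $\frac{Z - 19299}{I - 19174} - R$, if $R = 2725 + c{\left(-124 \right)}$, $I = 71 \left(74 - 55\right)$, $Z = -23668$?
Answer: $- \frac{46836783}{17825} \approx -2627.6$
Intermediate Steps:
$I = 1349$ ($I = 71 \cdot 19 = 1349$)
$R = 2630$ ($R = 2725 - 95 = 2630$)
$\frac{Z - 19299}{I - 19174} - R = \frac{-23668 - 19299}{1349 - 19174} - 2630 = - \frac{42967}{-17825} - 2630 = \left(-42967\right) \left(- \frac{1}{17825}\right) - 2630 = \frac{42967}{17825} - 2630 = - \frac{46836783}{17825}$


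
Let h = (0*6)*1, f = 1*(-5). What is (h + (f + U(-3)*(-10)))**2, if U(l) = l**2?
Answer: 9025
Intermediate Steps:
f = -5
h = 0 (h = 0*1 = 0)
(h + (f + U(-3)*(-10)))**2 = (0 + (-5 + (-3)**2*(-10)))**2 = (0 + (-5 + 9*(-10)))**2 = (0 + (-5 - 90))**2 = (0 - 95)**2 = (-95)**2 = 9025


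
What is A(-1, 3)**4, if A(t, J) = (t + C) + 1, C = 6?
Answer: 1296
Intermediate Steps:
A(t, J) = 7 + t (A(t, J) = (t + 6) + 1 = (6 + t) + 1 = 7 + t)
A(-1, 3)**4 = (7 - 1)**4 = 6**4 = 1296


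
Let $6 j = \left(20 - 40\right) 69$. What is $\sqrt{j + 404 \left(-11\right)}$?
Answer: $i \sqrt{4674} \approx 68.367 i$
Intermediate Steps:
$j = -230$ ($j = \frac{\left(20 - 40\right) 69}{6} = \frac{\left(-20\right) 69}{6} = \frac{1}{6} \left(-1380\right) = -230$)
$\sqrt{j + 404 \left(-11\right)} = \sqrt{-230 + 404 \left(-11\right)} = \sqrt{-230 - 4444} = \sqrt{-4674} = i \sqrt{4674}$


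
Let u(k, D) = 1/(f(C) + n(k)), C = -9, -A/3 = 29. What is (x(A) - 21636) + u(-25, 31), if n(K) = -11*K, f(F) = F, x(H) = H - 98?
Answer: -5804385/266 ≈ -21821.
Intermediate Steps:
A = -87 (A = -3*29 = -87)
x(H) = -98 + H
u(k, D) = 1/(-9 - 11*k)
(x(A) - 21636) + u(-25, 31) = ((-98 - 87) - 21636) - 1/(9 + 11*(-25)) = (-185 - 21636) - 1/(9 - 275) = -21821 - 1/(-266) = -21821 - 1*(-1/266) = -21821 + 1/266 = -5804385/266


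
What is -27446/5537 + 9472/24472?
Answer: -11057358/2419669 ≈ -4.5698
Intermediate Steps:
-27446/5537 + 9472/24472 = -27446*1/5537 + 9472*(1/24472) = -27446/5537 + 1184/3059 = -11057358/2419669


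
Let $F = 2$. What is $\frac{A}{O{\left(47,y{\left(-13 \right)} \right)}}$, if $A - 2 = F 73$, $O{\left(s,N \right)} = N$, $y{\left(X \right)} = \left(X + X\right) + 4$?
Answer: $- \frac{74}{11} \approx -6.7273$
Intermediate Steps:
$y{\left(X \right)} = 4 + 2 X$ ($y{\left(X \right)} = 2 X + 4 = 4 + 2 X$)
$A = 148$ ($A = 2 + 2 \cdot 73 = 2 + 146 = 148$)
$\frac{A}{O{\left(47,y{\left(-13 \right)} \right)}} = \frac{148}{4 + 2 \left(-13\right)} = \frac{148}{4 - 26} = \frac{148}{-22} = 148 \left(- \frac{1}{22}\right) = - \frac{74}{11}$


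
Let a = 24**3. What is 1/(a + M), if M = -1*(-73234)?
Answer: 1/87058 ≈ 1.1487e-5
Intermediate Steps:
M = 73234
a = 13824
1/(a + M) = 1/(13824 + 73234) = 1/87058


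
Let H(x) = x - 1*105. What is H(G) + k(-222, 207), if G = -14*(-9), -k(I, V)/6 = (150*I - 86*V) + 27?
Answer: 306471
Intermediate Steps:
k(I, V) = -162 - 900*I + 516*V (k(I, V) = -6*((150*I - 86*V) + 27) = -6*((-86*V + 150*I) + 27) = -6*(27 - 86*V + 150*I) = -162 - 900*I + 516*V)
G = 126
H(x) = -105 + x (H(x) = x - 105 = -105 + x)
H(G) + k(-222, 207) = (-105 + 126) + (-162 - 900*(-222) + 516*207) = 21 + (-162 + 199800 + 106812) = 21 + 306450 = 306471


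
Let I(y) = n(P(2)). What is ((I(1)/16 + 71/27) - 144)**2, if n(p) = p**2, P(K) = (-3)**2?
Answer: 3467443225/186624 ≈ 18580.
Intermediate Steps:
P(K) = 9
I(y) = 81 (I(y) = 9**2 = 81)
((I(1)/16 + 71/27) - 144)**2 = ((81/16 + 71/27) - 144)**2 = (3323/432 - 144)**2 = (-58885/432)**2 = 3467443225/186624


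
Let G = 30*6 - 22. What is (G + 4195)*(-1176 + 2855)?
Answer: 7308687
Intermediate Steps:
G = 158 (G = 180 - 22 = 158)
(G + 4195)*(-1176 + 2855) = (158 + 4195)*(-1176 + 2855) = 4353*1679 = 7308687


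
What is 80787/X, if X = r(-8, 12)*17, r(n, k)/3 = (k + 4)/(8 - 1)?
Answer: 188503/272 ≈ 693.03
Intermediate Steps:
r(n, k) = 12/7 + 3*k/7 (r(n, k) = 3*((k + 4)/(8 - 1)) = 3*((4 + k)/7) = 3*((4 + k)*(⅐)) = 3*(4/7 + k/7) = 12/7 + 3*k/7)
X = 816/7 (X = (12/7 + (3/7)*12)*17 = (12/7 + 36/7)*17 = (48/7)*17 = 816/7 ≈ 116.57)
80787/X = 80787/(816/7) = 80787*(7/816) = 188503/272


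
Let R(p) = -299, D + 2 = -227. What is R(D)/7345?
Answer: -23/565 ≈ -0.040708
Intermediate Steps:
D = -229 (D = -2 - 227 = -229)
R(D)/7345 = -299/7345 = -299*1/7345 = -23/565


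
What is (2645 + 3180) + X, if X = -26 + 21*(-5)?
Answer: 5694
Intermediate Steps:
X = -131 (X = -26 - 105 = -131)
(2645 + 3180) + X = (2645 + 3180) - 131 = 5825 - 131 = 5694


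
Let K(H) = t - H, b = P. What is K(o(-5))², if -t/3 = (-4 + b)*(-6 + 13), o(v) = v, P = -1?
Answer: 12100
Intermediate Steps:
b = -1
t = 105 (t = -3*(-4 - 1)*(-6 + 13) = -(-15)*7 = -3*(-35) = 105)
K(H) = 105 - H
K(o(-5))² = (105 - 1*(-5))² = (105 + 5)² = 110² = 12100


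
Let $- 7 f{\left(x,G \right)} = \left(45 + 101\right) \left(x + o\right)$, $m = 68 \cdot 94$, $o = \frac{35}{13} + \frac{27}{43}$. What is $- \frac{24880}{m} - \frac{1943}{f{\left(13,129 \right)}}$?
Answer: $\frac{1932374861}{1064234442} \approx 1.8157$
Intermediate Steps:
$o = \frac{1856}{559}$ ($o = 35 \cdot \frac{1}{13} + 27 \cdot \frac{1}{43} = \frac{35}{13} + \frac{27}{43} = \frac{1856}{559} \approx 3.3202$)
$m = 6392$
$f{\left(x,G \right)} = - \frac{270976}{3913} - \frac{146 x}{7}$ ($f{\left(x,G \right)} = - \frac{\left(45 + 101\right) \left(x + \frac{1856}{559}\right)}{7} = - \frac{146 \left(\frac{1856}{559} + x\right)}{7} = - \frac{\frac{270976}{559} + 146 x}{7} = - \frac{270976}{3913} - \frac{146 x}{7}$)
$- \frac{24880}{m} - \frac{1943}{f{\left(13,129 \right)}} = - \frac{24880}{6392} - \frac{1943}{- \frac{270976}{3913} - \frac{1898}{7}} = \left(-24880\right) \frac{1}{6392} - \frac{1943}{- \frac{270976}{3913} - \frac{1898}{7}} = - \frac{3110}{799} - \frac{1943}{- \frac{1331958}{3913}} = - \frac{3110}{799} - - \frac{7602959}{1331958} = - \frac{3110}{799} + \frac{7602959}{1331958} = \frac{1932374861}{1064234442}$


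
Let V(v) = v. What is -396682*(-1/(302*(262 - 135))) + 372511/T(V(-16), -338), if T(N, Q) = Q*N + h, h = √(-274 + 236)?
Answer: 22216802107279/280430084427 - 372511*I*√38/29246502 ≈ 79.224 - 0.078516*I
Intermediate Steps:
h = I*√38 (h = √(-38) = I*√38 ≈ 6.1644*I)
T(N, Q) = I*√38 + N*Q (T(N, Q) = Q*N + I*√38 = N*Q + I*√38 = I*√38 + N*Q)
-396682*(-1/(302*(262 - 135))) + 372511/T(V(-16), -338) = -396682*(-1/(302*(262 - 135))) + 372511/(I*√38 - 16*(-338)) = -396682/(127*(-302)) + 372511/(I*√38 + 5408) = -396682/(-38354) + 372511/(5408 + I*√38) = -396682*(-1/38354) + 372511/(5408 + I*√38) = 198341/19177 + 372511/(5408 + I*√38)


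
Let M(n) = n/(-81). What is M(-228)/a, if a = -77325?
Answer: -76/2087775 ≈ -3.6402e-5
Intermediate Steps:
M(n) = -n/81 (M(n) = n*(-1/81) = -n/81)
M(-228)/a = -1/81*(-228)/(-77325) = (76/27)*(-1/77325) = -76/2087775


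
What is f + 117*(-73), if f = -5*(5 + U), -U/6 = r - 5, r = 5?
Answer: -8566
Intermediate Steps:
U = 0 (U = -6*(5 - 5) = -6*0 = 0)
f = -25 (f = -5*(5 + 0) = -5*5 = -25)
f + 117*(-73) = -25 + 117*(-73) = -25 - 8541 = -8566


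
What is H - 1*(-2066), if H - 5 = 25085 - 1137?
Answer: 26019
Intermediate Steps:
H = 23953 (H = 5 + (25085 - 1137) = 5 + 23948 = 23953)
H - 1*(-2066) = 23953 - 1*(-2066) = 23953 + 2066 = 26019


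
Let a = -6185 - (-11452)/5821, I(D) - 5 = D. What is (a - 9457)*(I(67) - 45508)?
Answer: 4136522064680/5821 ≈ 7.1062e+8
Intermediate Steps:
I(D) = 5 + D
a = -35991433/5821 (a = -6185 - (-11452)/5821 = -6185 - 1*(-11452/5821) = -6185 + 11452/5821 = -35991433/5821 ≈ -6183.0)
(a - 9457)*(I(67) - 45508) = (-35991433/5821 - 9457)*((5 + 67) - 45508) = -91040630*(72 - 45508)/5821 = -91040630/5821*(-45436) = 4136522064680/5821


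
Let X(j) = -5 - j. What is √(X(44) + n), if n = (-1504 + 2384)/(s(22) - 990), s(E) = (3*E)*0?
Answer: I*√449/3 ≈ 7.0632*I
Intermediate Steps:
s(E) = 0
n = -8/9 (n = (-1504 + 2384)/(0 - 990) = 880/(-990) = 880*(-1/990) = -8/9 ≈ -0.88889)
√(X(44) + n) = √((-5 - 1*44) - 8/9) = √((-5 - 44) - 8/9) = √(-49 - 8/9) = √(-449/9) = I*√449/3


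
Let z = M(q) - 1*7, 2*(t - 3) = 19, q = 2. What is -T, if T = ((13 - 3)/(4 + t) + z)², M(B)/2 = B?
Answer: -6241/1089 ≈ -5.7309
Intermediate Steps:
M(B) = 2*B
t = 25/2 (t = 3 + (½)*19 = 3 + 19/2 = 25/2 ≈ 12.500)
z = -3 (z = 2*2 - 1*7 = 4 - 7 = -3)
T = 6241/1089 (T = ((13 - 3)/(4 + 25/2) - 3)² = (10/(33/2) - 3)² = (10*(2/33) - 3)² = (20/33 - 3)² = (-79/33)² = 6241/1089 ≈ 5.7309)
-T = -1*6241/1089 = -6241/1089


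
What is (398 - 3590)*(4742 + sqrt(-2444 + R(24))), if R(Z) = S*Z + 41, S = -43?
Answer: -15136464 - 3192*I*sqrt(3435) ≈ -1.5136e+7 - 1.8708e+5*I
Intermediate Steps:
R(Z) = 41 - 43*Z (R(Z) = -43*Z + 41 = 41 - 43*Z)
(398 - 3590)*(4742 + sqrt(-2444 + R(24))) = (398 - 3590)*(4742 + sqrt(-2444 + (41 - 43*24))) = -3192*(4742 + sqrt(-2444 + (41 - 1032))) = -3192*(4742 + sqrt(-2444 - 991)) = -3192*(4742 + sqrt(-3435)) = -3192*(4742 + I*sqrt(3435)) = -15136464 - 3192*I*sqrt(3435)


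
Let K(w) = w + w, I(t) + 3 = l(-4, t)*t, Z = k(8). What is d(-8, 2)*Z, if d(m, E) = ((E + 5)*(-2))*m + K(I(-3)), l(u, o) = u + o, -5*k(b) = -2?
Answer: 296/5 ≈ 59.200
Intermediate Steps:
k(b) = ⅖ (k(b) = -⅕*(-2) = ⅖)
Z = ⅖ ≈ 0.40000
l(u, o) = o + u
I(t) = -3 + t*(-4 + t) (I(t) = -3 + (t - 4)*t = -3 + (-4 + t)*t = -3 + t*(-4 + t))
K(w) = 2*w
d(m, E) = 36 + m*(-10 - 2*E) (d(m, E) = ((E + 5)*(-2))*m + 2*(-3 - 3*(-4 - 3)) = ((5 + E)*(-2))*m + 2*(-3 - 3*(-7)) = (-10 - 2*E)*m + 2*(-3 + 21) = m*(-10 - 2*E) + 2*18 = m*(-10 - 2*E) + 36 = 36 + m*(-10 - 2*E))
d(-8, 2)*Z = (36 - 10*(-8) - 2*2*(-8))*(⅖) = (36 + 80 + 32)*(⅖) = 148*(⅖) = 296/5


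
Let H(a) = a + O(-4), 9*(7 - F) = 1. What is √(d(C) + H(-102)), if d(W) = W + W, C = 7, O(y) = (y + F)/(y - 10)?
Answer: I*√38899/21 ≈ 9.3918*I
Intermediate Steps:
F = 62/9 (F = 7 - ⅑*1 = 7 - ⅑ = 62/9 ≈ 6.8889)
O(y) = (62/9 + y)/(-10 + y) (O(y) = (y + 62/9)/(y - 10) = (62/9 + y)/(-10 + y))
d(W) = 2*W
H(a) = -13/63 + a (H(a) = a + (62/9 - 4)/(-10 - 4) = a + (26/9)/(-14) = a - 1/14*26/9 = a - 13/63 = -13/63 + a)
√(d(C) + H(-102)) = √(2*7 + (-13/63 - 102)) = √(14 - 6439/63) = √(-5557/63) = I*√38899/21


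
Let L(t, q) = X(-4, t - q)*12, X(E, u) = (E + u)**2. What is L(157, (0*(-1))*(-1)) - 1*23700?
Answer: 257208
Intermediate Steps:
L(t, q) = 12*(-4 + t - q)**2 (L(t, q) = (-4 + (t - q))**2*12 = (-4 + t - q)**2*12 = 12*(-4 + t - q)**2)
L(157, (0*(-1))*(-1)) - 1*23700 = 12*(4 + (0*(-1))*(-1) - 1*157)**2 - 1*23700 = 12*(4 + 0*(-1) - 157)**2 - 23700 = 12*(4 + 0 - 157)**2 - 23700 = 12*(-153)**2 - 23700 = 12*23409 - 23700 = 280908 - 23700 = 257208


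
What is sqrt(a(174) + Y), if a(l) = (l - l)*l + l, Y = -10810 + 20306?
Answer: sqrt(9670) ≈ 98.336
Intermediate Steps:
Y = 9496
a(l) = l (a(l) = 0*l + l = 0 + l = l)
sqrt(a(174) + Y) = sqrt(174 + 9496) = sqrt(9670)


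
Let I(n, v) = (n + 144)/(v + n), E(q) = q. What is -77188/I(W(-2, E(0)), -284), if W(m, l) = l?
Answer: 1370087/9 ≈ 1.5223e+5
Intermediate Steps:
I(n, v) = (144 + n)/(n + v)
-77188/I(W(-2, E(0)), -284) = -77188*(0 - 284)/(144 + 0) = -77188/(144/(-284)) = -77188/((-1/284*144)) = -77188/(-36/71) = -77188*(-71/36) = 1370087/9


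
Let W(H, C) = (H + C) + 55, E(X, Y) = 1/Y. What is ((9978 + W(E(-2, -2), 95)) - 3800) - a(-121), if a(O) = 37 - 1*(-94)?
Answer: 12393/2 ≈ 6196.5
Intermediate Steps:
a(O) = 131 (a(O) = 37 + 94 = 131)
W(H, C) = 55 + C + H (W(H, C) = (C + H) + 55 = 55 + C + H)
((9978 + W(E(-2, -2), 95)) - 3800) - a(-121) = ((9978 + (55 + 95 + 1/(-2))) - 3800) - 1*131 = ((9978 + (55 + 95 - 1/2)) - 3800) - 131 = ((9978 + 299/2) - 3800) - 131 = (20255/2 - 3800) - 131 = 12655/2 - 131 = 12393/2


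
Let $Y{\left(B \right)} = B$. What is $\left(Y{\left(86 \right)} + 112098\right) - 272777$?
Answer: $-160593$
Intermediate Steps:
$\left(Y{\left(86 \right)} + 112098\right) - 272777 = \left(86 + 112098\right) - 272777 = 112184 - 272777 = -160593$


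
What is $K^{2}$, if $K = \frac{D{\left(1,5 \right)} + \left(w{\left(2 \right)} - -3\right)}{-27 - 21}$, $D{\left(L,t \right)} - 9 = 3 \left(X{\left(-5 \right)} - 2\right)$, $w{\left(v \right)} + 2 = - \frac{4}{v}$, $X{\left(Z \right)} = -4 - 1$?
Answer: $\frac{169}{2304} \approx 0.073351$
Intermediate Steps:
$X{\left(Z \right)} = -5$
$w{\left(v \right)} = -2 - \frac{4}{v}$
$D{\left(L,t \right)} = -12$ ($D{\left(L,t \right)} = 9 + 3 \left(-5 - 2\right) = 9 + 3 \left(-7\right) = 9 - 21 = -12$)
$K = \frac{13}{48}$ ($K = \frac{-12 - \left(-1 + 2\right)}{-27 - 21} = \frac{-12 + \left(\left(-2 - 2\right) + 3\right)}{-48} = \left(-12 + \left(\left(-2 - 2\right) + 3\right)\right) \left(- \frac{1}{48}\right) = \left(-12 + \left(-4 + 3\right)\right) \left(- \frac{1}{48}\right) = \left(-12 - 1\right) \left(- \frac{1}{48}\right) = \left(-13\right) \left(- \frac{1}{48}\right) = \frac{13}{48} \approx 0.27083$)
$K^{2} = \left(\frac{13}{48}\right)^{2} = \frac{169}{2304}$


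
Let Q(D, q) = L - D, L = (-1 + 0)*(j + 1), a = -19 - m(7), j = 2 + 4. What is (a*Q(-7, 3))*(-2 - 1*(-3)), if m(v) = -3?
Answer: 0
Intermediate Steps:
j = 6
a = -16 (a = -19 - 1*(-3) = -19 + 3 = -16)
L = -7 (L = (-1 + 0)*(6 + 1) = -1*7 = -7)
Q(D, q) = -7 - D
(a*Q(-7, 3))*(-2 - 1*(-3)) = (-16*(-7 - 1*(-7)))*(-2 - 1*(-3)) = (-16*(-7 + 7))*(-2 + 3) = -16*0*1 = 0*1 = 0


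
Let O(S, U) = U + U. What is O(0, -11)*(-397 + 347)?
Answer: 1100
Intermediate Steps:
O(S, U) = 2*U
O(0, -11)*(-397 + 347) = (2*(-11))*(-397 + 347) = -22*(-50) = 1100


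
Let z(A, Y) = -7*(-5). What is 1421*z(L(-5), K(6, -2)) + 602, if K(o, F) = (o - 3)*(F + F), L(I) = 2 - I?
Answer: 50337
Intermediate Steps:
K(o, F) = 2*F*(-3 + o) (K(o, F) = (-3 + o)*(2*F) = 2*F*(-3 + o))
z(A, Y) = 35
1421*z(L(-5), K(6, -2)) + 602 = 1421*35 + 602 = 49735 + 602 = 50337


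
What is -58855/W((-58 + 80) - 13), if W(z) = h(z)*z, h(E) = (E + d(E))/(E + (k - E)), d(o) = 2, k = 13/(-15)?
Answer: 153023/297 ≈ 515.23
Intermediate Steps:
k = -13/15 (k = 13*(-1/15) = -13/15 ≈ -0.86667)
h(E) = -30/13 - 15*E/13 (h(E) = (E + 2)/(E + (-13/15 - E)) = (2 + E)/(-13/15) = (2 + E)*(-15/13) = -30/13 - 15*E/13)
W(z) = z*(-30/13 - 15*z/13) (W(z) = (-30/13 - 15*z/13)*z = z*(-30/13 - 15*z/13))
-58855/W((-58 + 80) - 13) = -58855*13/(15*(-2 - ((-58 + 80) - 13))*((-58 + 80) - 13)) = -58855*13/(15*(-2 - (22 - 13))*(22 - 13)) = -58855*13/(135*(-2 - 1*9)) = -58855*13/(135*(-2 - 9)) = -58855/((15/13)*9*(-11)) = -58855/(-1485/13) = -58855*(-13/1485) = 153023/297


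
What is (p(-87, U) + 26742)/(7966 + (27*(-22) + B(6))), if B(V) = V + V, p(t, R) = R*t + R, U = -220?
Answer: 22831/3692 ≈ 6.1839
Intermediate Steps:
p(t, R) = R + R*t
B(V) = 2*V
(p(-87, U) + 26742)/(7966 + (27*(-22) + B(6))) = (-220*(1 - 87) + 26742)/(7966 + (27*(-22) + 2*6)) = (-220*(-86) + 26742)/(7966 + (-594 + 12)) = (18920 + 26742)/(7966 - 582) = 45662/7384 = 45662*(1/7384) = 22831/3692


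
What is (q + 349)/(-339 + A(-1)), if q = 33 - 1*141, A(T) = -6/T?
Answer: -241/333 ≈ -0.72372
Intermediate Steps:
q = -108 (q = 33 - 141 = -108)
(q + 349)/(-339 + A(-1)) = (-108 + 349)/(-339 - 6/(-1)) = 241/(-339 - 6*(-1)) = 241/(-339 + 6) = 241/(-333) = -1/333*241 = -241/333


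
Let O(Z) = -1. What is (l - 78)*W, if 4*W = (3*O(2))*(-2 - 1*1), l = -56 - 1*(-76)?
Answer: -261/2 ≈ -130.50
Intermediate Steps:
l = 20 (l = -56 + 76 = 20)
W = 9/4 (W = ((3*(-1))*(-2 - 1*1))/4 = (-3*(-2 - 1))/4 = (-3*(-3))/4 = (1/4)*9 = 9/4 ≈ 2.2500)
(l - 78)*W = (20 - 78)*(9/4) = -58*9/4 = -261/2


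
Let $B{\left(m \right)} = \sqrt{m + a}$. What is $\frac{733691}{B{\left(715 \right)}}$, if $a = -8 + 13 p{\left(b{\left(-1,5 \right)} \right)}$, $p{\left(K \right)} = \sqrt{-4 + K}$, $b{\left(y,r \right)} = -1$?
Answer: $\frac{733691}{\sqrt{707 + 13 i \sqrt{5}}} \approx 27576.0 - 566.66 i$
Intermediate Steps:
$a = -8 + 13 i \sqrt{5}$ ($a = -8 + 13 \sqrt{-4 - 1} = -8 + 13 \sqrt{-5} = -8 + 13 i \sqrt{5} \approx -8.0 + 29.069 i$)
$B{\left(m \right)} = \sqrt{-8 + m + 13 i \sqrt{5}}$ ($B{\left(m \right)} = \sqrt{m - \left(8 - 13 i \sqrt{5}\right)} = \sqrt{-8 + m + 13 i \sqrt{5}}$)
$\frac{733691}{B{\left(715 \right)}} = \frac{733691}{\sqrt{-8 + 715 + 13 i \sqrt{5}}} = \frac{733691}{\sqrt{707 + 13 i \sqrt{5}}}$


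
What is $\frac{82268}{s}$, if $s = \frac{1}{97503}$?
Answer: $8021376804$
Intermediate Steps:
$s = \frac{1}{97503} \approx 1.0256 \cdot 10^{-5}$
$\frac{82268}{s} = 82268 \frac{1}{\frac{1}{97503}} = 82268 \cdot 97503 = 8021376804$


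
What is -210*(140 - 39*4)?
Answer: 3360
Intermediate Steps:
-210*(140 - 39*4) = -210*(140 - 156) = -210*(-16) = 3360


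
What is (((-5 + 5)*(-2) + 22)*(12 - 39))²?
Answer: 352836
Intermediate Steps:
(((-5 + 5)*(-2) + 22)*(12 - 39))² = ((0*(-2) + 22)*(-27))² = ((0 + 22)*(-27))² = (22*(-27))² = (-594)² = 352836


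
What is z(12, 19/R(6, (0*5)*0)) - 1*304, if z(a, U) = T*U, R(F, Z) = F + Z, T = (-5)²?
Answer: -1349/6 ≈ -224.83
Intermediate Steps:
T = 25
z(a, U) = 25*U
z(12, 19/R(6, (0*5)*0)) - 1*304 = 25*(19/(6 + (0*5)*0)) - 1*304 = 25*(19/(6 + 0*0)) - 304 = 25*(19/(6 + 0)) - 304 = 25*(19/6) - 304 = 475/6 - 304 = -1349/6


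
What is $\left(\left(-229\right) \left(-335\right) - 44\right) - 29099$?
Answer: $47572$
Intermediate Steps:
$\left(\left(-229\right) \left(-335\right) - 44\right) - 29099 = \left(76715 - 44\right) - 29099 = 76671 - 29099 = 47572$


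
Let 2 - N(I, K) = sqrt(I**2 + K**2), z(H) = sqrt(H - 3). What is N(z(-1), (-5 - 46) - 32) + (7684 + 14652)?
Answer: 22338 - 9*sqrt(85) ≈ 22255.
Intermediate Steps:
z(H) = sqrt(-3 + H)
N(I, K) = 2 - sqrt(I**2 + K**2)
N(z(-1), (-5 - 46) - 32) + (7684 + 14652) = (2 - sqrt((sqrt(-3 - 1))**2 + ((-5 - 46) - 32)**2)) + (7684 + 14652) = (2 - sqrt((sqrt(-4))**2 + (-51 - 32)**2)) + 22336 = (2 - sqrt((2*I)**2 + (-83)**2)) + 22336 = (2 - sqrt(-4 + 6889)) + 22336 = (2 - sqrt(6885)) + 22336 = (2 - 9*sqrt(85)) + 22336 = 22338 - 9*sqrt(85)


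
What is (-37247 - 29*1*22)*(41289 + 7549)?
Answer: -1850227630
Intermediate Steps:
(-37247 - 29*1*22)*(41289 + 7549) = (-37247 - 29*22)*48838 = (-37247 - 638)*48838 = -37885*48838 = -1850227630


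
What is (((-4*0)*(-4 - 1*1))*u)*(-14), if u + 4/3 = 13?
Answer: 0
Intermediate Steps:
u = 35/3 (u = -4/3 + 13 = 35/3 ≈ 11.667)
(((-4*0)*(-4 - 1*1))*u)*(-14) = (((-4*0)*(-4 - 1*1))*(35/3))*(-14) = ((0*(-4 - 1))*(35/3))*(-14) = ((0*(-5))*(35/3))*(-14) = (0*(35/3))*(-14) = 0*(-14) = 0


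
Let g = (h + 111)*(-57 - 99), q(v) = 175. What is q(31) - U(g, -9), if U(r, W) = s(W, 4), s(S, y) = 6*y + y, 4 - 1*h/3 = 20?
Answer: 147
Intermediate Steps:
h = -48 (h = 12 - 3*20 = 12 - 60 = -48)
g = -9828 (g = (-48 + 111)*(-57 - 99) = 63*(-156) = -9828)
s(S, y) = 7*y
U(r, W) = 28 (U(r, W) = 7*4 = 28)
q(31) - U(g, -9) = 175 - 1*28 = 175 - 28 = 147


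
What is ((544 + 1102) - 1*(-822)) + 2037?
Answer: 4505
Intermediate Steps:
((544 + 1102) - 1*(-822)) + 2037 = (1646 + 822) + 2037 = 2468 + 2037 = 4505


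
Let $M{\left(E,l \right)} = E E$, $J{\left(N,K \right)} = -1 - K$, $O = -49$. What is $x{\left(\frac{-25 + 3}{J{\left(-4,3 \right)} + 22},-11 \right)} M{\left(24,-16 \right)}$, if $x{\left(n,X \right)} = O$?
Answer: $-28224$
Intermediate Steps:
$x{\left(n,X \right)} = -49$
$M{\left(E,l \right)} = E^{2}$
$x{\left(\frac{-25 + 3}{J{\left(-4,3 \right)} + 22},-11 \right)} M{\left(24,-16 \right)} = - 49 \cdot 24^{2} = \left(-49\right) 576 = -28224$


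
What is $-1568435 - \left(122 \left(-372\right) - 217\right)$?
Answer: $-1522834$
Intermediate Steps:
$-1568435 - \left(122 \left(-372\right) - 217\right) = -1568435 - \left(-45384 - 217\right) = -1568435 - -45601 = -1568435 + 45601 = -1522834$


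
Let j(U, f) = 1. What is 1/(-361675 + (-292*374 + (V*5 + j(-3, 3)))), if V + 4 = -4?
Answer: -1/470922 ≈ -2.1235e-6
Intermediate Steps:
V = -8 (V = -4 - 4 = -8)
1/(-361675 + (-292*374 + (V*5 + j(-3, 3)))) = 1/(-361675 + (-292*374 + (-8*5 + 1))) = 1/(-361675 + (-109208 + (-40 + 1))) = 1/(-361675 + (-109208 - 39)) = 1/(-361675 - 109247) = 1/(-470922) = -1/470922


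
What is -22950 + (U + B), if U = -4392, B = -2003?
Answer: -29345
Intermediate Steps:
-22950 + (U + B) = -22950 + (-4392 - 2003) = -22950 - 6395 = -29345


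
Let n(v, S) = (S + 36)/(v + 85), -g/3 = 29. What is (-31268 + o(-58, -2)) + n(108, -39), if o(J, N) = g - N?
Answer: -6051132/193 ≈ -31353.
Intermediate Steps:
g = -87 (g = -3*29 = -87)
n(v, S) = (36 + S)/(85 + v)
o(J, N) = -87 - N
(-31268 + o(-58, -2)) + n(108, -39) = (-31268 + (-87 - 1*(-2))) + (36 - 39)/(85 + 108) = (-31268 + (-87 + 2)) - 3/193 = (-31268 - 85) + (1/193)*(-3) = -31353 - 3/193 = -6051132/193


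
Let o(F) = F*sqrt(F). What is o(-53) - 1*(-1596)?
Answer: 1596 - 53*I*sqrt(53) ≈ 1596.0 - 385.85*I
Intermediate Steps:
o(F) = F**(3/2)
o(-53) - 1*(-1596) = (-53)**(3/2) - 1*(-1596) = -53*I*sqrt(53) + 1596 = 1596 - 53*I*sqrt(53)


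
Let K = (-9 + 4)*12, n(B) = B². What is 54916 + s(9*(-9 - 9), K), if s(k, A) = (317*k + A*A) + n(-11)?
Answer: 7283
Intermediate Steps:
K = -60 (K = -5*12 = -60)
s(k, A) = 121 + A² + 317*k (s(k, A) = (317*k + A*A) + (-11)² = (317*k + A²) + 121 = (A² + 317*k) + 121 = 121 + A² + 317*k)
54916 + s(9*(-9 - 9), K) = 54916 + (121 + (-60)² + 317*(9*(-9 - 9))) = 54916 + (121 + 3600 + 317*(9*(-18))) = 54916 + (121 + 3600 + 317*(-162)) = 54916 + (121 + 3600 - 51354) = 54916 - 47633 = 7283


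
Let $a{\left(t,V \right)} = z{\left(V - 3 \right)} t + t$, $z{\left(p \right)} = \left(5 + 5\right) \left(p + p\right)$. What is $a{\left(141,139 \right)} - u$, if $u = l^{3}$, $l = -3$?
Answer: $383688$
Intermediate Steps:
$u = -27$ ($u = \left(-3\right)^{3} = -27$)
$z{\left(p \right)} = 20 p$ ($z{\left(p \right)} = 10 \cdot 2 p = 20 p$)
$a{\left(t,V \right)} = t + t \left(-60 + 20 V\right)$ ($a{\left(t,V \right)} = 20 \left(V - 3\right) t + t = 20 \left(-3 + V\right) t + t = \left(-60 + 20 V\right) t + t = t \left(-60 + 20 V\right) + t = t + t \left(-60 + 20 V\right)$)
$a{\left(141,139 \right)} - u = 141 \left(-59 + 20 \cdot 139\right) - -27 = 141 \left(-59 + 2780\right) + 27 = 141 \cdot 2721 + 27 = 383661 + 27 = 383688$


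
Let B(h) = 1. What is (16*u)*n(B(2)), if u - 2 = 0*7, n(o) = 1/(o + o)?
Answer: 16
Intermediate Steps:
n(o) = 1/(2*o)
u = 2 (u = 2 + 0*7 = 2 + 0 = 2)
(16*u)*n(B(2)) = (16*2)*((½)/1) = 32*((½)*1) = 32*(½) = 16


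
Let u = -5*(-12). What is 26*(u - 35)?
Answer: 650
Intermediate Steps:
u = 60
26*(u - 35) = 26*(60 - 35) = 26*25 = 650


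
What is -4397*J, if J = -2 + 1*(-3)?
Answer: 21985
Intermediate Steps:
J = -5 (J = -2 - 3 = -5)
-4397*J = -4397*(-5) = 21985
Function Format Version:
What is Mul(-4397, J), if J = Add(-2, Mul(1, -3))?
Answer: 21985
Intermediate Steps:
J = -5 (J = Add(-2, -3) = -5)
Mul(-4397, J) = Mul(-4397, -5) = 21985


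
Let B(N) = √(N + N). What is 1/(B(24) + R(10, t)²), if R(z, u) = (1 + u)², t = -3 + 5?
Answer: 27/2171 - 4*√3/6513 ≈ 0.011373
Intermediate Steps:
B(N) = √2*√N (B(N) = √(2*N) = √2*√N)
t = 2
1/(B(24) + R(10, t)²) = 1/(√2*√24 + ((1 + 2)²)²) = 1/(√2*(2*√6) + (3²)²) = 1/(4*√3 + 9²) = 1/(4*√3 + 81) = 1/(81 + 4*√3)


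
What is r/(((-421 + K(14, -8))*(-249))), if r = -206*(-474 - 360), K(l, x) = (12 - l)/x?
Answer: 229072/139689 ≈ 1.6399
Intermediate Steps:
K(l, x) = (12 - l)/x
r = 171804 (r = -206*(-834) = 171804)
r/(((-421 + K(14, -8))*(-249))) = 171804/(((-421 + (12 - 1*14)/(-8))*(-249))) = 171804/(((-421 - (12 - 14)/8)*(-249))) = 171804/(((-421 - ⅛*(-2))*(-249))) = 171804/(((-421 + ¼)*(-249))) = 171804/((-1683/4*(-249))) = 171804/(419067/4) = 171804*(4/419067) = 229072/139689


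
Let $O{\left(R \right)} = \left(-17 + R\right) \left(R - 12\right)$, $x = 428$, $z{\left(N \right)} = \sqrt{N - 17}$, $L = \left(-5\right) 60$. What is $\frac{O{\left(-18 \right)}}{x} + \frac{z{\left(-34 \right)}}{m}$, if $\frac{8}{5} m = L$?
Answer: $\frac{525}{214} - \frac{2 i \sqrt{51}}{375} \approx 2.4533 - 0.038088 i$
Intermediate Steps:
$L = -300$
$m = - \frac{375}{2}$ ($m = \frac{5}{8} \left(-300\right) = - \frac{375}{2} \approx -187.5$)
$z{\left(N \right)} = \sqrt{-17 + N}$
$O{\left(R \right)} = \left(-17 + R\right) \left(-12 + R\right)$
$\frac{O{\left(-18 \right)}}{x} + \frac{z{\left(-34 \right)}}{m} = \frac{204 + \left(-18\right)^{2} - -522}{428} + \frac{\sqrt{-17 - 34}}{- \frac{375}{2}} = \left(204 + 324 + 522\right) \frac{1}{428} + \sqrt{-51} \left(- \frac{2}{375}\right) = 1050 \cdot \frac{1}{428} + i \sqrt{51} \left(- \frac{2}{375}\right) = \frac{525}{214} - \frac{2 i \sqrt{51}}{375}$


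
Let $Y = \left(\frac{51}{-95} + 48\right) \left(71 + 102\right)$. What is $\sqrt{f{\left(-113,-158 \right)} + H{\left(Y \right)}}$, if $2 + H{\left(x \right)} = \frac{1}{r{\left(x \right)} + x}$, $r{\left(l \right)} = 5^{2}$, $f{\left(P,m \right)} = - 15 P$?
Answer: $\frac{\sqrt{1322008156058}}{27944} \approx 41.146$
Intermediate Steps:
$r{\left(l \right)} = 25$
$Y = \frac{780057}{95}$ ($Y = \left(51 \left(- \frac{1}{95}\right) + 48\right) 173 = \left(- \frac{51}{95} + 48\right) 173 = \frac{4509}{95} \cdot 173 = \frac{780057}{95} \approx 8211.1$)
$H{\left(x \right)} = -2 + \frac{1}{25 + x}$
$\sqrt{f{\left(-113,-158 \right)} + H{\left(Y \right)}} = \sqrt{\left(-15\right) \left(-113\right) + \frac{-49 - \frac{1560114}{95}}{25 + \frac{780057}{95}}} = \sqrt{1695 + \frac{-49 - \frac{1560114}{95}}{\frac{782432}{95}}} = \sqrt{1695 + \frac{95}{782432} \left(- \frac{1564769}{95}\right)} = \sqrt{1695 - \frac{1564769}{782432}} = \sqrt{\frac{1324657471}{782432}} = \frac{\sqrt{1322008156058}}{27944}$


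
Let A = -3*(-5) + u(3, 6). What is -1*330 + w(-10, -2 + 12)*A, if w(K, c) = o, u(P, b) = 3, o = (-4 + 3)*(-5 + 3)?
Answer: -294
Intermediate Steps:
o = 2 (o = -1*(-2) = 2)
w(K, c) = 2
A = 18 (A = -3*(-5) + 3 = 15 + 3 = 18)
-1*330 + w(-10, -2 + 12)*A = -1*330 + 2*18 = -330 + 36 = -294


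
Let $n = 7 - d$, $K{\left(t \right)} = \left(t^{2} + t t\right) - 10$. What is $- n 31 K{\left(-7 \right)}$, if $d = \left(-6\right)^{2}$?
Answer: $79112$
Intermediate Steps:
$d = 36$
$K{\left(t \right)} = -10 + 2 t^{2}$ ($K{\left(t \right)} = \left(t^{2} + t^{2}\right) - 10 = 2 t^{2} - 10 = -10 + 2 t^{2}$)
$n = -29$ ($n = 7 - 36 = -29$)
$- n 31 K{\left(-7 \right)} = \left(-1\right) \left(-29\right) 31 \left(-10 + 2 \left(-7\right)^{2}\right) = 29 \cdot 31 \left(-10 + 2 \cdot 49\right) = 899 \left(-10 + 98\right) = 899 \cdot 88 = 79112$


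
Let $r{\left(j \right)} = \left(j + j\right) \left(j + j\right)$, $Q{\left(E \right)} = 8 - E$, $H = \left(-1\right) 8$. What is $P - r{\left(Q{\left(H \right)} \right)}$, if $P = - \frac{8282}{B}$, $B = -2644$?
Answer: $- \frac{1349587}{1322} \approx -1020.9$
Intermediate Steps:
$H = -8$
$r{\left(j \right)} = 4 j^{2}$ ($r{\left(j \right)} = 2 j 2 j = 4 j^{2}$)
$P = \frac{4141}{1322}$ ($P = - \frac{8282}{-2644} = \left(-8282\right) \left(- \frac{1}{2644}\right) = \frac{4141}{1322} \approx 3.1324$)
$P - r{\left(Q{\left(H \right)} \right)} = \frac{4141}{1322} - 4 \left(8 - -8\right)^{2} = \frac{4141}{1322} - 4 \left(8 + 8\right)^{2} = \frac{4141}{1322} - 4 \cdot 16^{2} = \frac{4141}{1322} - 4 \cdot 256 = \frac{4141}{1322} - 1024 = - \frac{1349587}{1322}$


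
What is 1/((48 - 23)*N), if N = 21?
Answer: 1/525 ≈ 0.0019048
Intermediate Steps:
1/((48 - 23)*N) = 1/((48 - 23)*21) = 1/(25*21) = 1/525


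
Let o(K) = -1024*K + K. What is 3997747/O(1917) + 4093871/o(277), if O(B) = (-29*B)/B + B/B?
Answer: -1132960193525/7934388 ≈ -1.4279e+5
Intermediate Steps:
o(K) = -1023*K
O(B) = -28 (O(B) = -29 + 1 = -28)
3997747/O(1917) + 4093871/o(277) = 3997747/(-28) + 4093871/((-1023*277)) = 3997747*(-1/28) + 4093871/(-283371) = -3997747/28 + 4093871*(-1/283371) = -3997747/28 - 4093871/283371 = -1132960193525/7934388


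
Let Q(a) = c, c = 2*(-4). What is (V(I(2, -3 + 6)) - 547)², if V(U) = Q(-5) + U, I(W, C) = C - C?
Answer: 308025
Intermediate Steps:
c = -8
I(W, C) = 0
Q(a) = -8
V(U) = -8 + U
(V(I(2, -3 + 6)) - 547)² = ((-8 + 0) - 547)² = (-8 - 547)² = (-555)² = 308025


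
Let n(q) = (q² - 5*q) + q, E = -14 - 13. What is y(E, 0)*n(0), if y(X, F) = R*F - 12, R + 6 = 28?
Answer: 0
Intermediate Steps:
R = 22 (R = -6 + 28 = 22)
E = -27
y(X, F) = -12 + 22*F (y(X, F) = 22*F - 12 = -12 + 22*F)
n(q) = q² - 4*q
y(E, 0)*n(0) = (-12 + 22*0)*(0*(-4 + 0)) = (-12 + 0)*(0*(-4)) = -12*0 = 0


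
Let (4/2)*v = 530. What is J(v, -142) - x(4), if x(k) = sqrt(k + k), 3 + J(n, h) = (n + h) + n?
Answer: 385 - 2*sqrt(2) ≈ 382.17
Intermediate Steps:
v = 265 (v = (1/2)*530 = 265)
J(n, h) = -3 + h + 2*n (J(n, h) = -3 + ((n + h) + n) = -3 + ((h + n) + n) = -3 + (h + 2*n) = -3 + h + 2*n)
x(k) = sqrt(2)*sqrt(k) (x(k) = sqrt(2*k) = sqrt(2)*sqrt(k))
J(v, -142) - x(4) = (-3 - 142 + 2*265) - sqrt(2)*sqrt(4) = (-3 - 142 + 530) - sqrt(2)*2 = 385 - 2*sqrt(2)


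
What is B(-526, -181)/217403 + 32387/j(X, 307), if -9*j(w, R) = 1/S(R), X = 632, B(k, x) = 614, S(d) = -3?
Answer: 190107836561/217403 ≈ 8.7445e+5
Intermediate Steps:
j(w, R) = 1/27 (j(w, R) = -⅑/(-3) = -⅑*(-⅓) = 1/27)
B(-526, -181)/217403 + 32387/j(X, 307) = 614/217403 + 32387/(1/27) = 614*(1/217403) + 32387*27 = 614/217403 + 874449 = 190107836561/217403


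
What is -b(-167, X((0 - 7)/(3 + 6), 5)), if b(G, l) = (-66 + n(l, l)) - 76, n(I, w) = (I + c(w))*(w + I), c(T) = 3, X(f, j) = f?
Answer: 11782/81 ≈ 145.46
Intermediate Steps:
n(I, w) = (3 + I)*(I + w) (n(I, w) = (I + 3)*(w + I) = (3 + I)*(I + w))
b(G, l) = -142 + 2*l² + 6*l (b(G, l) = (-66 + (l² + 3*l + 3*l + l*l)) - 76 = (-66 + (l² + 3*l + 3*l + l²)) - 76 = (-66 + (2*l² + 6*l)) - 76 = (-66 + 2*l² + 6*l) - 76 = -142 + 2*l² + 6*l)
-b(-167, X((0 - 7)/(3 + 6), 5)) = -(-142 + 2*((0 - 7)/(3 + 6))² + 6*((0 - 7)/(3 + 6))) = -(-142 + 2*(-7/9)² + 6*(-7/9)) = -(-142 + 2*(49/81) - 14/3) = -(-142 + 98/81 - 14/3) = -1*(-11782/81) = 11782/81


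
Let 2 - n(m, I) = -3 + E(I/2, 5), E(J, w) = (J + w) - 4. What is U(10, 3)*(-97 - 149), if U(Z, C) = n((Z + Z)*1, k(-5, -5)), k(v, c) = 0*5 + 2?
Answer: -738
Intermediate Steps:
E(J, w) = -4 + J + w
k(v, c) = 2 (k(v, c) = 0 + 2 = 2)
n(m, I) = 4 - I/2 (n(m, I) = 2 - (-3 + (-4 + I/2 + 5)) = 2 - (-3 + (1 + I/2)) = 2 - (-2 + I/2) = 2 + (2 - I/2) = 4 - I/2)
U(Z, C) = 3 (U(Z, C) = 4 - ½*2 = 4 - 1 = 3)
U(10, 3)*(-97 - 149) = 3*(-97 - 149) = 3*(-246) = -738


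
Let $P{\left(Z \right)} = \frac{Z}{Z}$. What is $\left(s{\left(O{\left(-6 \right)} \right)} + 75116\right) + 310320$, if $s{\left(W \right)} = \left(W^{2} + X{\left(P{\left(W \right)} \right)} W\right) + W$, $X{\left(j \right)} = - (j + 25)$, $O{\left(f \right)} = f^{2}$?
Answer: $385832$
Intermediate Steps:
$P{\left(Z \right)} = 1$
$X{\left(j \right)} = -25 - j$ ($X{\left(j \right)} = - (25 + j) = -25 - j$)
$s{\left(W \right)} = W^{2} - 25 W$ ($s{\left(W \right)} = \left(W^{2} + \left(-25 - 1\right) W\right) + W = \left(W^{2} - 26 W\right) + W = W^{2} - 25 W$)
$\left(s{\left(O{\left(-6 \right)} \right)} + 75116\right) + 310320 = \left(\left(-6\right)^{2} \left(-25 + \left(-6\right)^{2}\right) + 75116\right) + 310320 = \left(36 \left(-25 + 36\right) + 75116\right) + 310320 = \left(36 \cdot 11 + 75116\right) + 310320 = \left(396 + 75116\right) + 310320 = 75512 + 310320 = 385832$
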